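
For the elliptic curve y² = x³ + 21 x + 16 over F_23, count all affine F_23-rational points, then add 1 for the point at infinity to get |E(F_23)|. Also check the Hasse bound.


Affine points = {(0, 4), (0, 19), (4, 7), (4, 16), (5, 4), (5, 19), (6, 6), (6, 17), (7, 0), (8, 11), (8, 12), (12, 8), (12, 15), (13, 5), (13, 18), (14, 8), (14, 15), (15, 7), (15, 16), (16, 3), (16, 20), (18, 4), (18, 19), (19, 11), (19, 12), (20, 8), (20, 15), (21, 9), (21, 14)}; affine count = 29; |E(F_23)| = 30.

Discriminant check: Δ ∝ 4a³ + 27b² = 4·21³ + 27·16² = 4·9261 + 27·256 ≡ 3 (mod 23). Nonzero ⇒ E is nonsingular.
For each x ∈ F_23, compute rhs = x³ + 21·x + 16 mod 23, then count y ∈ F_23 with y² ≡ rhs.
  x = 0: rhs = 16, matching y values: 4, 19 (2 points).
  x = 1: rhs = 15, matching y values: none (0 points).
  x = 2: rhs = 20, matching y values: none (0 points).
  x = 3: rhs = 14, matching y values: none (0 points).
  x = 4: rhs = 3, matching y values: 7, 16 (2 points).
  x = 5: rhs = 16, matching y values: 4, 19 (2 points).
  x = 6: rhs = 13, matching y values: 6, 17 (2 points).
  x = 7: rhs = 0, matching y values: 0 (1 points).
  x = 8: rhs = 6, matching y values: 11, 12 (2 points).
  x = 9: rhs = 14, matching y values: none (0 points).
  x = 10: rhs = 7, matching y values: none (0 points).
  x = 11: rhs = 14, matching y values: none (0 points).
  x = 12: rhs = 18, matching y values: 8, 15 (2 points).
  x = 13: rhs = 2, matching y values: 5, 18 (2 points).
  x = 14: rhs = 18, matching y values: 8, 15 (2 points).
  x = 15: rhs = 3, matching y values: 7, 16 (2 points).
  x = 16: rhs = 9, matching y values: 3, 20 (2 points).
  x = 17: rhs = 19, matching y values: none (0 points).
  x = 18: rhs = 16, matching y values: 4, 19 (2 points).
  x = 19: rhs = 6, matching y values: 11, 12 (2 points).
  x = 20: rhs = 18, matching y values: 8, 15 (2 points).
  x = 21: rhs = 12, matching y values: 9, 14 (2 points).
  x = 22: rhs = 17, matching y values: none (0 points).
Total affine count: 29.
Full point count |E(F_23)| = 29 + 1 = 30.
Hasse bound: |30 − (23+1)| = |6| = 6 ≤ 2√23 ≈ 9.5917 ✓.


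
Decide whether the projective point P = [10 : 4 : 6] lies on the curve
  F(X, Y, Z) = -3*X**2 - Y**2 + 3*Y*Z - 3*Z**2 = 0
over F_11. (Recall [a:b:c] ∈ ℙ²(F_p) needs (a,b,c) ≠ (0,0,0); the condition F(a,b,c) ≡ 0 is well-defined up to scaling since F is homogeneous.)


F(10,4,6) ≡ 0 (mod 11); P is on the curve.

Evaluate F(10, 4, 6) term-by-term (mod 11).
  -3*X**2 ↦ -3·100·1·1 = -300
  -Y**2 ↦ -1·1·16·1 = -16
  3*Y*Z ↦ 3·1·4·6 = 72
  -3*Z**2 ↦ -3·1·1·36 = -108
Sum: F(10, 4, 6) = (-300) + (-16) + (72) + (-108) = -352.
Reducing mod 11: -352 ≡ 0 (mod 11).
Since F(a, b, c) ≡ 0 (mod 11), P lies on the curve.


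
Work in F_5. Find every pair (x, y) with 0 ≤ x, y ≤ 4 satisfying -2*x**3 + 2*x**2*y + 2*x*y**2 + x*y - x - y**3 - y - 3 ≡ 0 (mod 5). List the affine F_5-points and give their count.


Affine F_5-points: {(0, 1), (1, 4), (2, 2), (2, 3), (2, 4), (3, 0), (3, 1), (4, 0), (4, 3)}; count = 9.

For each of the 25 pairs (x, y) ∈ F_5², evaluate f(x, y) mod 5. Record the zeros.
  x = 0: [0↦2, 1↦0, 2↦2, 3↦2, 4↦4]  zeros at y ∈ {1}
  x = 1: [0↦4, 1↦2, 2↦3, 3↦1, 4↦0]  zeros at y ∈ {4}
  x = 2: [0↦4, 1↦1, 2↦0, 3↦0, 4↦0]  zeros at y ∈ {2, 3, 4}
  x = 3: [0↦0, 1↦0, 2↦1, 3↦2, 4↦2]  zeros at y ∈ {0, 1}
  x = 4: [0↦0, 1↦2, 2↦4, 3↦0, 4↦4]  zeros at y ∈ {0, 3}
Collecting zeros: affine points = {(0, 1), (1, 4), (2, 2), (2, 3), (2, 4), (3, 0), (3, 1), (4, 0), (4, 3)}.
Total count |C(F_5)_aff| = 9.


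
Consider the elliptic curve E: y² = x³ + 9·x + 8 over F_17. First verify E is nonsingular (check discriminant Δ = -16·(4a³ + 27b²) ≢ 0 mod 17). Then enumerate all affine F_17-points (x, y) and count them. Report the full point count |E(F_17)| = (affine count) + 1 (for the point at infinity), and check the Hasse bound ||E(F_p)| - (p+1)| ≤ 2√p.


Affine points = {(0, 5), (0, 12), (1, 1), (1, 16), (2, 0), (5, 5), (5, 12), (9, 6), (9, 11), (12, 5), (12, 12), (15, 4), (15, 13), (16, 7), (16, 10)}; affine count = 15; |E(F_17)| = 16.

Discriminant check: Δ ∝ 4a³ + 27b² = 4·9³ + 27·8² = 4·729 + 27·64 ≡ 3 (mod 17). Nonzero ⇒ E is nonsingular.
For each x ∈ F_17, compute rhs = x³ + 9·x + 8 mod 17, then count y ∈ F_17 with y² ≡ rhs.
  x = 0: rhs = 8, matching y values: 5, 12 (2 points).
  x = 1: rhs = 1, matching y values: 1, 16 (2 points).
  x = 2: rhs = 0, matching y values: 0 (1 points).
  x = 3: rhs = 11, matching y values: none (0 points).
  x = 4: rhs = 6, matching y values: none (0 points).
  x = 5: rhs = 8, matching y values: 5, 12 (2 points).
  x = 6: rhs = 6, matching y values: none (0 points).
  x = 7: rhs = 6, matching y values: none (0 points).
  x = 8: rhs = 14, matching y values: none (0 points).
  x = 9: rhs = 2, matching y values: 6, 11 (2 points).
  x = 10: rhs = 10, matching y values: none (0 points).
  x = 11: rhs = 10, matching y values: none (0 points).
  x = 12: rhs = 8, matching y values: 5, 12 (2 points).
  x = 13: rhs = 10, matching y values: none (0 points).
  x = 14: rhs = 5, matching y values: none (0 points).
  x = 15: rhs = 16, matching y values: 4, 13 (2 points).
  x = 16: rhs = 15, matching y values: 7, 10 (2 points).
Total affine count: 15.
Full point count |E(F_17)| = 15 + 1 = 16.
Hasse bound: |16 − (17+1)| = |-2| = 2 ≤ 2√17 ≈ 8.2462 ✓.


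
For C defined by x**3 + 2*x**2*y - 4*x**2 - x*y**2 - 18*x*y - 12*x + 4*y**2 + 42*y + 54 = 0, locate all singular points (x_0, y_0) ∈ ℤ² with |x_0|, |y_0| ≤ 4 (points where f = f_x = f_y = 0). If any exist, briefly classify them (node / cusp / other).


Singular points: {(3, -3)}; classification: node.

Compute partial derivatives:
  f_x = 3*x**2 + 4*x*y - 8*x - y**2 - 18*y - 12.
  f_y = 2*x**2 - 2*x*y - 18*x + 8*y + 42.
Scan x_0 ∈ {−4, ..., 4}. For each x_0, f_y(x_0, y) is a polynomial in y; find its integer roots y ∈ {−4, ..., 4}, then test f_x and f at those candidates.
  x = -4: f_y(-4, y) = 16*y + 146; no integer root y with |y| ≤ 4.
  x = -3: f_y(-3, y) = 14*y + 114; no integer root y with |y| ≤ 4.
  x = -2: f_y(-2, y) = 12*y + 86; no integer root y with |y| ≤ 4.
  x = -1: f_y(-1, y) = 10*y + 62; no integer root y with |y| ≤ 4.
  x = 0: f_y(0, y) = 8*y + 42; no integer root y with |y| ≤ 4.
  x = 1: f_y(1, y) = 6*y + 26; no integer root y with |y| ≤ 4.
  x = 2: f_y(2, y) = 4*y + 14; no integer root y with |y| ≤ 4.
  x = 3: f_y(3, y) = 2*y + 6; vanishes at y ∈ {-3}. (3, -3): f_x = 0, f = 0 — SINGULAR.
  x = 4: f_y(4, y) = 2; no integer root y with |y| ≤ 4.
Only singular point on the grid: (3, -3).
Classify: substitute x = 3 + u, y = -3 + v and expand: f = u**3 + 2*u**2*v - u**2 - u*v**2 + v**2.
No constant or linear terms (consistent with a singular point). Quadratic part: -u**2 + v**2. Cubic part: u**3 + 2*u**2*v - u*v**2.
The quadratic part v**2 - u**2 = (v − u)(v + u) splits into two distinct linear factors, so there are two distinct tangent lines y − -3 = ±(x − 3) — this is a node (ordinary double point).
Classification: node.


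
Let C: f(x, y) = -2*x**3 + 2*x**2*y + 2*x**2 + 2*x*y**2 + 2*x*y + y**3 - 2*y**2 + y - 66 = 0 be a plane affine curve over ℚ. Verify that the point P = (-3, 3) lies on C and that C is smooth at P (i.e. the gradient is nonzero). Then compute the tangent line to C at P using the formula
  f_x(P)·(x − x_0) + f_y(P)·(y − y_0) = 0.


Tangent line at P: -78*x - 8*y - 210 = 0.

Step 1: f(-3, 3) = 0, so P lies on C.
Step 2: partial derivatives
  f_x(x, y) = -6*x**2 + 4*x*y + 4*x + 2*y**2 + 2*y, f_y(x, y) = 2*x**2 + 4*x*y + 2*x + 3*y**2 - 4*y + 1.
  f_x(P) = -78, f_y(P) = -8 (gradient nonzero, so P is smooth).
Step 3: tangent line at P: -78·(x − -3) + -8·(y − 3) = 0.
Expanding: -78*x - 8*y - 210 = 0.


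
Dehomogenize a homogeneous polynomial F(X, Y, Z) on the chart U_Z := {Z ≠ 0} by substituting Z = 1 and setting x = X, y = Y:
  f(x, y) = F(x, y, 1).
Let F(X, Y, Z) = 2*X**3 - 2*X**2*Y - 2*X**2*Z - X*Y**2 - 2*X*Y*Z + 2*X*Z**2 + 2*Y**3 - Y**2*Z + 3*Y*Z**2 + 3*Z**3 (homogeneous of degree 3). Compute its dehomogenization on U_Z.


f(x, y) = 2*x**3 - 2*x**2*y - 2*x**2 - x*y**2 - 2*x*y + 2*x + 2*y**3 - y**2 + 3*y + 3

On U_Z we set Z = 1. Each monomial c·X^i·Y^j·Z^k in F becomes c·x^i·y^j·1^k = c·x^i·y^j.
Substituting Z = 1: F(X, Y, 1) = 2*x**3 - 2*x**2*y - 2*x**2 - x*y**2 - 2*x*y + 2*x + 2*y**3 - y**2 + 3*y + 3.
Note: deg(f) ≤ deg(F) = 3; strict inequality happens when F is divisible by Z (lost terms).


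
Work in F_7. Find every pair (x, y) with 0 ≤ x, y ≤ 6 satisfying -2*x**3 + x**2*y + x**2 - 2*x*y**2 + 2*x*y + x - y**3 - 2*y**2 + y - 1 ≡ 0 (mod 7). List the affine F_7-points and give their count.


Affine F_7-points: {(6, 1), (6, 2), (6, 4)}; count = 3.

For each of the 49 pairs (x, y) ∈ F_7², evaluate f(x, y) mod 7. Record the zeros.
  x = 0: [0↦6, 1↦4, 2↦6, 3↦6, 4↦5, 5↦4, 6↦4]  zeros at y ∈ ∅
  x = 1: [0↦6, 1↦5, 2↦4, 3↦4, 4↦6, 5↦4, 6↦6]  zeros at y ∈ ∅
  x = 2: [0↦3, 1↦5, 2↦3, 3↦5, 4↦5, 5↦4, 6↦3]  zeros at y ∈ ∅
  x = 3: [0↦6, 1↦6, 2↦5, 3↦4, 4↦4, 5↦6, 6↦4]  zeros at y ∈ ∅
  x = 4: [0↦3, 1↦3, 2↦5, 3↦3, 4↦5, 5↦5, 6↦4]  zeros at y ∈ ∅
  x = 5: [0↦3, 1↦5, 2↦5, 3↦4, 4↦3, 5↦3, 6↦5]  zeros at y ∈ ∅
  x = 6: [0↦1, 1↦0, 2↦0, 3↦2, 4↦0, 5↦2, 6↦2]  zeros at y ∈ {1, 2, 4}
Collecting zeros: affine points = {(6, 1), (6, 2), (6, 4)}.
Total count |C(F_7)_aff| = 3.


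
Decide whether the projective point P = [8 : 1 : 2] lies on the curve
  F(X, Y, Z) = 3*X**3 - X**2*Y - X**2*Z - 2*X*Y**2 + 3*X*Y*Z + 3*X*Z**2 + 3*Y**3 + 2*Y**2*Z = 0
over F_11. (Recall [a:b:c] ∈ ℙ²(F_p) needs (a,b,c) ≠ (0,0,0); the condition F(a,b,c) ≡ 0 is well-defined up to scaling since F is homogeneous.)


F(8,1,2) ≡ 5 (mod 11); P is NOT on the curve.

Evaluate F(8, 1, 2) term-by-term (mod 11).
  3*X**3 ↦ 3·512·1·1 = 1536
  -X**2*Y ↦ -1·64·1·1 = -64
  -X**2*Z ↦ -1·64·1·2 = -128
  -2*X*Y**2 ↦ -2·8·1·1 = -16
  3*X*Y*Z ↦ 3·8·1·2 = 48
  3*X*Z**2 ↦ 3·8·1·4 = 96
  3*Y**3 ↦ 3·1·1·1 = 3
  2*Y**2*Z ↦ 2·1·1·2 = 4
Sum: F(8, 1, 2) = (1536) + (-64) + (-128) + (-16) + (48) + (96) + (3) + (4) = 1479.
Reducing mod 11: 1479 ≡ 5 (mod 11).
Since F(a, b, c) ≡ 5 ≠ 0 (mod 11), P does NOT lie on the curve.


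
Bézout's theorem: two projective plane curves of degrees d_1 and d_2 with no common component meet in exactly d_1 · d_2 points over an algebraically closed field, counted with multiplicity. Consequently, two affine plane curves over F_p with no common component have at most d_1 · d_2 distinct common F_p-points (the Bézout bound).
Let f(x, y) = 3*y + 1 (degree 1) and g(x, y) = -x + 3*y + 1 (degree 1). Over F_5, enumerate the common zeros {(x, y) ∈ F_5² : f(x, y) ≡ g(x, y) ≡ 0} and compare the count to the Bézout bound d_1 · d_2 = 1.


Common zeros: {(0, 3)}; count = 1; Bézout bound = 1.

deg(f) = 1, deg(g) = 1, so Bézout bound = 1.
Scan x ∈ F_5. For each x, list the y ∈ F_5 with f(x, y) ≡ 0 and those with g(x, y) ≡ 0 (mod 5); the common zeros in that column are the intersection.
  x = 0: f ≡ 0 at y ∈ {3}; g ≡ 0 at y ∈ {3}; common: {3}.
  x = 1: f ≡ 0 at y ∈ {3}; g ≡ 0 at y ∈ {0}; common: ∅.
  x = 2: f ≡ 0 at y ∈ {3}; g ≡ 0 at y ∈ {2}; common: ∅.
  x = 3: f ≡ 0 at y ∈ {3}; g ≡ 0 at y ∈ {4}; common: ∅.
  x = 4: f ≡ 0 at y ∈ {3}; g ≡ 0 at y ∈ {1}; common: ∅.
Collecting: common zeros = {(0, 3)}, so the count is 1.
Comparison with the Bézout bound: 1 ≤ 1 = deg(f)·deg(g), as expected for curves with no common component (the bound is attained).


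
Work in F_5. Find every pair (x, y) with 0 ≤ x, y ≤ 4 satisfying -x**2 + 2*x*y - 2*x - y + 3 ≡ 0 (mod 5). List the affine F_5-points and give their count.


Affine F_5-points: {(0, 3), (1, 0), (2, 0), (4, 3)}; count = 4.

For each of the 25 pairs (x, y) ∈ F_5², evaluate f(x, y) mod 5. Record the zeros.
  x = 0: [0↦3, 1↦2, 2↦1, 3↦0, 4↦4]  zeros at y ∈ {3}
  x = 1: [0↦0, 1↦1, 2↦2, 3↦3, 4↦4]  zeros at y ∈ {0}
  x = 2: [0↦0, 1↦3, 2↦1, 3↦4, 4↦2]  zeros at y ∈ {0}
  x = 3: [0↦3, 1↦3, 2↦3, 3↦3, 4↦3]  zeros at y ∈ ∅
  x = 4: [0↦4, 1↦1, 2↦3, 3↦0, 4↦2]  zeros at y ∈ {3}
Collecting zeros: affine points = {(0, 3), (1, 0), (2, 0), (4, 3)}.
Total count |C(F_5)_aff| = 4.


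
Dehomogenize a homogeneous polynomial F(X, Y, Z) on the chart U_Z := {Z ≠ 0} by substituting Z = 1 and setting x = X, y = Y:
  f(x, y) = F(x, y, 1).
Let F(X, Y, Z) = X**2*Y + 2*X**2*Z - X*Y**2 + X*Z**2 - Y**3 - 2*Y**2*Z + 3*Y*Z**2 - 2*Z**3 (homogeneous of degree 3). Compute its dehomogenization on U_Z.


f(x, y) = x**2*y + 2*x**2 - x*y**2 + x - y**3 - 2*y**2 + 3*y - 2

On U_Z we set Z = 1. Each monomial c·X^i·Y^j·Z^k in F becomes c·x^i·y^j·1^k = c·x^i·y^j.
Substituting Z = 1: F(X, Y, 1) = x**2*y + 2*x**2 - x*y**2 + x - y**3 - 2*y**2 + 3*y - 2.
Note: deg(f) ≤ deg(F) = 3; strict inequality happens when F is divisible by Z (lost terms).


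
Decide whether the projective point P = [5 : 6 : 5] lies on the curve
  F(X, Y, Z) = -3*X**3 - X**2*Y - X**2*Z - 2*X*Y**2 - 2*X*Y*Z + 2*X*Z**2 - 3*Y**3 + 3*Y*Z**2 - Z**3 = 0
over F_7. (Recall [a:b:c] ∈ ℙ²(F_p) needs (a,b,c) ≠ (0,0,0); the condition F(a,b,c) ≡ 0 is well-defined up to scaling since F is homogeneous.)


F(5,6,5) ≡ 3 (mod 7); P is NOT on the curve.

Evaluate F(5, 6, 5) term-by-term (mod 7).
  -3*X**3 ↦ -3·125·1·1 = -375
  -X**2*Y ↦ -1·25·6·1 = -150
  -X**2*Z ↦ -1·25·1·5 = -125
  -2*X*Y**2 ↦ -2·5·36·1 = -360
  -2*X*Y*Z ↦ -2·5·6·5 = -300
  2*X*Z**2 ↦ 2·5·1·25 = 250
  -3*Y**3 ↦ -3·1·216·1 = -648
  3*Y*Z**2 ↦ 3·1·6·25 = 450
  -Z**3 ↦ -1·1·1·125 = -125
Sum: F(5, 6, 5) = (-375) + (-150) + (-125) + (-360) + (-300) + (250) + (-648) + (450) + (-125) = -1383.
Reducing mod 7: -1383 ≡ 3 (mod 7).
Since F(a, b, c) ≡ 3 ≠ 0 (mod 7), P does NOT lie on the curve.


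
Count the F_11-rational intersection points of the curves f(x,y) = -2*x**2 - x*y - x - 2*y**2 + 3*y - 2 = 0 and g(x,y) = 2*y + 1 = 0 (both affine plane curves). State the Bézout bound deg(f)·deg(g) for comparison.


Common zeros: {(9, 5), (10, 5)}; count = 2; Bézout bound = 2.

deg(f) = 2, deg(g) = 1, so Bézout bound = 2.
Scan x ∈ F_11. For each x, list the y ∈ F_11 with f(x, y) ≡ 0 and those with g(x, y) ≡ 0 (mod 11); the common zeros in that column are the intersection.
  x = 0: f ≡ 0 at y ∈ {3, 4}; g ≡ 0 at y ∈ {5}; common: ∅.
  x = 1: f ≡ 0 at y ∈ ∅; g ≡ 0 at y ∈ {5}; common: ∅.
  x = 2: f ≡ 0 at y ∈ {8, 9}; g ≡ 0 at y ∈ {5}; common: ∅.
  x = 3: f ≡ 0 at y ∈ {4, 7}; g ≡ 0 at y ∈ {5}; common: ∅.
  x = 4: f ≡ 0 at y ∈ {7, 9}; g ≡ 0 at y ∈ {5}; common: ∅.
  x = 5: f ≡ 0 at y ∈ ∅; g ≡ 0 at y ∈ {5}; common: ∅.
  x = 6: f ≡ 0 at y ∈ ∅; g ≡ 0 at y ∈ {5}; common: ∅.
  x = 7: f ≡ 0 at y ∈ ∅; g ≡ 0 at y ∈ {5}; common: ∅.
  x = 8: f ≡ 0 at y ∈ ∅; g ≡ 0 at y ∈ {5}; common: ∅.
  x = 9: f ≡ 0 at y ∈ {3, 5}; g ≡ 0 at y ∈ {5}; common: {5}.
  x = 10: f ≡ 0 at y ∈ {5, 8}; g ≡ 0 at y ∈ {5}; common: {5}.
Collecting: common zeros = {(9, 5), (10, 5)}, so the count is 2.
Comparison with the Bézout bound: 2 ≤ 2 = deg(f)·deg(g), as expected for curves with no common component (the bound is attained).


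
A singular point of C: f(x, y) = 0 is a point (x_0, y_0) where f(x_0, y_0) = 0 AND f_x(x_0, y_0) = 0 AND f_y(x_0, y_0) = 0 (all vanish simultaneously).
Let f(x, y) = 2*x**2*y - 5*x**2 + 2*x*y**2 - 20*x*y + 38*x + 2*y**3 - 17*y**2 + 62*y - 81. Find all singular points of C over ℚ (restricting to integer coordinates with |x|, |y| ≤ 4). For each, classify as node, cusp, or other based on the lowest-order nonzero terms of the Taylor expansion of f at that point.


Singular points: {(3, 2)}; classification: node.

Compute partial derivatives:
  f_x = 4*x*y - 10*x + 2*y**2 - 20*y + 38.
  f_y = 2*x**2 + 4*x*y - 20*x + 6*y**2 - 34*y + 62.
Scan x_0 ∈ {−4, ..., 4}. For each x_0, f_y(x_0, y) is a polynomial in y; find its integer roots y ∈ {−4, ..., 4}, then test f_x and f at those candidates.
  x = -4: f_y(-4, y) = 6*y**2 - 50*y + 174; no integer root y with |y| ≤ 4.
  x = -3: f_y(-3, y) = 6*y**2 - 46*y + 140; no integer root y with |y| ≤ 4.
  x = -2: f_y(-2, y) = 6*y**2 - 42*y + 110; no integer root y with |y| ≤ 4.
  x = -1: f_y(-1, y) = 6*y**2 - 38*y + 84; no integer root y with |y| ≤ 4.
  x = 0: f_y(0, y) = 6*y**2 - 34*y + 62; no integer root y with |y| ≤ 4.
  x = 1: f_y(1, y) = 6*y**2 - 30*y + 44; no integer root y with |y| ≤ 4.
  x = 2: f_y(2, y) = 6*y**2 - 26*y + 30; no integer root y with |y| ≤ 4.
  x = 3: f_y(3, y) = 6*y**2 - 22*y + 20; vanishes at y ∈ {2}. (3, 2): f_x = 0, f = 0 — SINGULAR.
  x = 4: f_y(4, y) = 6*y**2 - 18*y + 14; no integer root y with |y| ≤ 4.
Only singular point on the grid: (3, 2).
Classify: substitute x = 3 + u, y = 2 + v and expand: f = 2*u**2*v - u**2 + 2*u*v**2 + 2*v**3 + v**2.
No constant or linear terms (consistent with a singular point). Quadratic part: -u**2 + v**2. Cubic part: 2*u**2*v + 2*u*v**2 + 2*v**3.
The quadratic part v**2 - u**2 = (v − u)(v + u) splits into two distinct linear factors, so there are two distinct tangent lines y − 2 = ±(x − 3) — this is a node (ordinary double point).
Classification: node.


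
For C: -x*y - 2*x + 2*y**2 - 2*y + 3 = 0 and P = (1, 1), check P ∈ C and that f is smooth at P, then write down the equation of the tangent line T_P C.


Tangent line at P: -3*x + y + 2 = 0.

Step 1: f(1, 1) = 0, so P lies on C.
Step 2: partial derivatives
  f_x(x, y) = -y - 2, f_y(x, y) = -x + 4*y - 2.
  f_x(P) = -3, f_y(P) = 1 (gradient nonzero, so P is smooth).
Step 3: tangent line at P: -3·(x − 1) + 1·(y − 1) = 0.
Expanding: -3*x + y + 2 = 0.


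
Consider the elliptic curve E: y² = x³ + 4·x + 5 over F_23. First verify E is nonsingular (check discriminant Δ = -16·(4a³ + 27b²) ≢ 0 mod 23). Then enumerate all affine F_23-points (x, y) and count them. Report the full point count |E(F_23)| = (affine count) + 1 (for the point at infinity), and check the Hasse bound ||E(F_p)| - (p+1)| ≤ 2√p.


Affine points = {(4, 4), (4, 19), (5, 9), (5, 14), (7, 10), (7, 13), (11, 0), (13, 0), (15, 6), (15, 17), (16, 5), (16, 18), (17, 8), (17, 15), (20, 9), (20, 14), (21, 9), (21, 14), (22, 0)}; affine count = 19; |E(F_23)| = 20.

Discriminant check: Δ ∝ 4a³ + 27b² = 4·4³ + 27·5² = 4·64 + 27·25 ≡ 11 (mod 23). Nonzero ⇒ E is nonsingular.
For each x ∈ F_23, compute rhs = x³ + 4·x + 5 mod 23, then count y ∈ F_23 with y² ≡ rhs.
  x = 0: rhs = 5, matching y values: none (0 points).
  x = 1: rhs = 10, matching y values: none (0 points).
  x = 2: rhs = 21, matching y values: none (0 points).
  x = 3: rhs = 21, matching y values: none (0 points).
  x = 4: rhs = 16, matching y values: 4, 19 (2 points).
  x = 5: rhs = 12, matching y values: 9, 14 (2 points).
  x = 6: rhs = 15, matching y values: none (0 points).
  x = 7: rhs = 8, matching y values: 10, 13 (2 points).
  x = 8: rhs = 20, matching y values: none (0 points).
  x = 9: rhs = 11, matching y values: none (0 points).
  x = 10: rhs = 10, matching y values: none (0 points).
  x = 11: rhs = 0, matching y values: 0 (1 points).
  x = 12: rhs = 10, matching y values: none (0 points).
  x = 13: rhs = 0, matching y values: 0 (1 points).
  x = 14: rhs = 22, matching y values: none (0 points).
  x = 15: rhs = 13, matching y values: 6, 17 (2 points).
  x = 16: rhs = 2, matching y values: 5, 18 (2 points).
  x = 17: rhs = 18, matching y values: 8, 15 (2 points).
  x = 18: rhs = 21, matching y values: none (0 points).
  x = 19: rhs = 17, matching y values: none (0 points).
  x = 20: rhs = 12, matching y values: 9, 14 (2 points).
  x = 21: rhs = 12, matching y values: 9, 14 (2 points).
  x = 22: rhs = 0, matching y values: 0 (1 points).
Total affine count: 19.
Full point count |E(F_23)| = 19 + 1 = 20.
Hasse bound: |20 − (23+1)| = |-4| = 4 ≤ 2√23 ≈ 9.5917 ✓.


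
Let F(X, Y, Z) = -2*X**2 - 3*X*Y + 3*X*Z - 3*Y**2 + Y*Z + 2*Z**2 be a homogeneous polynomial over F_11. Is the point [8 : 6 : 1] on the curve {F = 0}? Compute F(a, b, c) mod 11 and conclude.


F(8,6,1) ≡ 4 (mod 11); P is NOT on the curve.

Evaluate F(8, 6, 1) term-by-term (mod 11).
  -2*X**2 ↦ -2·64·1·1 = -128
  -3*X*Y ↦ -3·8·6·1 = -144
  3*X*Z ↦ 3·8·1·1 = 24
  -3*Y**2 ↦ -3·1·36·1 = -108
  Y*Z ↦ 1·1·6·1 = 6
  2*Z**2 ↦ 2·1·1·1 = 2
Sum: F(8, 6, 1) = (-128) + (-144) + (24) + (-108) + (6) + (2) = -348.
Reducing mod 11: -348 ≡ 4 (mod 11).
Since F(a, b, c) ≡ 4 ≠ 0 (mod 11), P does NOT lie on the curve.


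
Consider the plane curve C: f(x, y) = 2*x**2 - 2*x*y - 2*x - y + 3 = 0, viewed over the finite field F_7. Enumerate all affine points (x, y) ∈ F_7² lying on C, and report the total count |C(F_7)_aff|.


Affine F_7-points: {(0, 3), (1, 1), (2, 0), (4, 3), (5, 2), (6, 0)}; count = 6.

For each of the 49 pairs (x, y) ∈ F_7², evaluate f(x, y) mod 7. Record the zeros.
  x = 0: [0↦3, 1↦2, 2↦1, 3↦0, 4↦6, 5↦5, 6↦4]  zeros at y ∈ {3}
  x = 1: [0↦3, 1↦0, 2↦4, 3↦1, 4↦5, 5↦2, 6↦6]  zeros at y ∈ {1}
  x = 2: [0↦0, 1↦2, 2↦4, 3↦6, 4↦1, 5↦3, 6↦5]  zeros at y ∈ {0}
  x = 3: [0↦1, 1↦1, 2↦1, 3↦1, 4↦1, 5↦1, 6↦1]  zeros at y ∈ ∅
  x = 4: [0↦6, 1↦4, 2↦2, 3↦0, 4↦5, 5↦3, 6↦1]  zeros at y ∈ {3}
  x = 5: [0↦1, 1↦4, 2↦0, 3↦3, 4↦6, 5↦2, 6↦5]  zeros at y ∈ {2}
  x = 6: [0↦0, 1↦1, 2↦2, 3↦3, 4↦4, 5↦5, 6↦6]  zeros at y ∈ {0}
Collecting zeros: affine points = {(0, 3), (1, 1), (2, 0), (4, 3), (5, 2), (6, 0)}.
Total count |C(F_7)_aff| = 6.


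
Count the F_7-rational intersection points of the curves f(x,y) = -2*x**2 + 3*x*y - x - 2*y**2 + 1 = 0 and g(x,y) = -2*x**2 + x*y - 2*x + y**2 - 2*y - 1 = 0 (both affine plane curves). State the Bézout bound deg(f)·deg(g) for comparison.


Common zeros: {(0, 5), (4, 6)}; count = 2; Bézout bound = 4.

deg(f) = 2, deg(g) = 2, so Bézout bound = 4.
Scan x ∈ F_7. For each x, list the y ∈ F_7 with f(x, y) ≡ 0 and those with g(x, y) ≡ 0 (mod 7); the common zeros in that column are the intersection.
  x = 0: f ≡ 0 at y ∈ {2, 5}; g ≡ 0 at y ∈ {4, 5}; common: {5}.
  x = 1: f ≡ 0 at y ∈ {6}; g ≡ 0 at y ∈ {4}; common: ∅.
  x = 2: f ≡ 0 at y ∈ ∅; g ≡ 0 at y ∈ ∅; common: ∅.
  x = 3: f ≡ 0 at y ∈ ∅; g ≡ 0 at y ∈ ∅; common: ∅.
  x = 4: f ≡ 0 at y ∈ {0, 6}; g ≡ 0 at y ∈ {6}; common: {6}.
  x = 5: f ≡ 0 at y ∈ ∅; g ≡ 0 at y ∈ {5, 6}; common: ∅.
  x = 6: f ≡ 0 at y ∈ {0, 2}; g ≡ 0 at y ∈ ∅; common: ∅.
Collecting: common zeros = {(0, 5), (4, 6)}, so the count is 2.
Comparison with the Bézout bound: 2 ≤ 4 = deg(f)·deg(g), as expected for curves with no common component (the affine F_7-count falls short of the bound because intersections may lie at infinity, over extension fields, or carry multiplicity).


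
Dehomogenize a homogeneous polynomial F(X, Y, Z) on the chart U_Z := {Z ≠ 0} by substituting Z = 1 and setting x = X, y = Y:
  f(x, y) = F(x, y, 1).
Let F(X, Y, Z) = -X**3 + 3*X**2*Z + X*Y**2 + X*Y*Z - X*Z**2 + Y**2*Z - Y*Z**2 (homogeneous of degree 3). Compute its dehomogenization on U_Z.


f(x, y) = -x**3 + 3*x**2 + x*y**2 + x*y - x + y**2 - y

On U_Z we set Z = 1. Each monomial c·X^i·Y^j·Z^k in F becomes c·x^i·y^j·1^k = c·x^i·y^j.
Substituting Z = 1: F(X, Y, 1) = -x**3 + 3*x**2 + x*y**2 + x*y - x + y**2 - y.
Note: deg(f) ≤ deg(F) = 3; strict inequality happens when F is divisible by Z (lost terms).


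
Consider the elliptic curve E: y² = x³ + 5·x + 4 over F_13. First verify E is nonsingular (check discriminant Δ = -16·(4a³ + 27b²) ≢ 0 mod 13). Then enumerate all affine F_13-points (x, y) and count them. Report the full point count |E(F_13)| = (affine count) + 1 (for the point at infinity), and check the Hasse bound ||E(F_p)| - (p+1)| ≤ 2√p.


Affine points = {(0, 2), (0, 11), (1, 6), (1, 7), (2, 3), (2, 10), (4, 6), (4, 7), (6, 4), (6, 9), (8, 6), (8, 7), (10, 1), (10, 12), (11, 5), (11, 8)}; affine count = 16; |E(F_13)| = 17.

Discriminant check: Δ ∝ 4a³ + 27b² = 4·5³ + 27·4² = 4·125 + 27·16 ≡ 9 (mod 13). Nonzero ⇒ E is nonsingular.
For each x ∈ F_13, compute rhs = x³ + 5·x + 4 mod 13, then count y ∈ F_13 with y² ≡ rhs.
  x = 0: rhs = 4, matching y values: 2, 11 (2 points).
  x = 1: rhs = 10, matching y values: 6, 7 (2 points).
  x = 2: rhs = 9, matching y values: 3, 10 (2 points).
  x = 3: rhs = 7, matching y values: none (0 points).
  x = 4: rhs = 10, matching y values: 6, 7 (2 points).
  x = 5: rhs = 11, matching y values: none (0 points).
  x = 6: rhs = 3, matching y values: 4, 9 (2 points).
  x = 7: rhs = 5, matching y values: none (0 points).
  x = 8: rhs = 10, matching y values: 6, 7 (2 points).
  x = 9: rhs = 11, matching y values: none (0 points).
  x = 10: rhs = 1, matching y values: 1, 12 (2 points).
  x = 11: rhs = 12, matching y values: 5, 8 (2 points).
  x = 12: rhs = 11, matching y values: none (0 points).
Total affine count: 16.
Full point count |E(F_13)| = 16 + 1 = 17.
Hasse bound: |17 − (13+1)| = |3| = 3 ≤ 2√13 ≈ 7.2111 ✓.


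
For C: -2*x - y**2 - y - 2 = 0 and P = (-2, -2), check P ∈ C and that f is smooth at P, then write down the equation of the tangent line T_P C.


Tangent line at P: -2*x + 3*y + 2 = 0.

Step 1: f(-2, -2) = 0, so P lies on C.
Step 2: partial derivatives
  f_x(x, y) = -2, f_y(x, y) = -2*y - 1.
  f_x(P) = -2, f_y(P) = 3 (gradient nonzero, so P is smooth).
Step 3: tangent line at P: -2·(x − -2) + 3·(y − -2) = 0.
Expanding: -2*x + 3*y + 2 = 0.


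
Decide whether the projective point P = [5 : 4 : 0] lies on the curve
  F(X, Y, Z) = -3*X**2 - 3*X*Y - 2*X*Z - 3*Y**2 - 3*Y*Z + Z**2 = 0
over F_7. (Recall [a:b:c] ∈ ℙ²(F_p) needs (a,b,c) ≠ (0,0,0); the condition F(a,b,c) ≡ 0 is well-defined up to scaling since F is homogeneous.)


F(5,4,0) ≡ 6 (mod 7); P is NOT on the curve.

Evaluate F(5, 4, 0) term-by-term (mod 7).
  -3*X**2 ↦ -3·25·1·1 = -75
  -3*X*Y ↦ -3·5·4·1 = -60
  -2*X*Z ↦ -2·5·1·0 = 0
  -3*Y**2 ↦ -3·1·16·1 = -48
  -3*Y*Z ↦ -3·1·4·0 = 0
  Z**2 ↦ 1·1·1·0 = 0
Sum: F(5, 4, 0) = (-75) + (-60) + (0) + (-48) + (0) + (0) = -183.
Reducing mod 7: -183 ≡ 6 (mod 7).
Since F(a, b, c) ≡ 6 ≠ 0 (mod 7), P does NOT lie on the curve.


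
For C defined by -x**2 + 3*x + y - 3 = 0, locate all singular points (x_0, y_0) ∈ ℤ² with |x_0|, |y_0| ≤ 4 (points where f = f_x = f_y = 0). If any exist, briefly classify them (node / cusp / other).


No singular points in the scanned grid; C is smooth there.

Compute partial derivatives:
  f_x = 3 - 2*x.
  f_y = 1.
f_y = 1 is a nonzero constant, so f_y never vanishes: no point (x, y) can satisfy f = f_x = f_y = 0. In particular no (x, y) ∈ {−4, ..., 4}² is singular; the curve is smooth.


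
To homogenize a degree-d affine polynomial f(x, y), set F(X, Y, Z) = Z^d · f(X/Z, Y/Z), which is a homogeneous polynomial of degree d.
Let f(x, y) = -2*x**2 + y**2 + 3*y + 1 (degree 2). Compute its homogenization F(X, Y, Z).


F(X, Y, Z) = -2*X**2 + Y**2 + 3*Y*Z + Z**2

deg(f) = 2.
Substitute x = X/Z, y = Y/Z into f, then multiply by Z^2.
  monomial -2·x^2·y^0 ↦ -2·X^2·Y^0·Z^0.
  monomial 1·x^0·y^2 ↦ 1·X^0·Y^2·Z^0.
  monomial 3·x^0·y^1 ↦ 3·X^0·Y^1·Z^1.
  monomial 1·x^0·y^0 ↦ 1·X^0·Y^0·Z^2.
Collecting: F(X, Y, Z) = -2*X**2 + Y**2 + 3*Y*Z + Z**2.


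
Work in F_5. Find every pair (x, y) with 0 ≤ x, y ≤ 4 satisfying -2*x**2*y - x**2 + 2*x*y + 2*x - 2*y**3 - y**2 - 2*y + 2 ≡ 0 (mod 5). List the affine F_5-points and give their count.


Affine F_5-points: {(0, 4), (2, 2), (4, 1)}; count = 3.

For each of the 25 pairs (x, y) ∈ F_5², evaluate f(x, y) mod 5. Record the zeros.
  x = 0: [0↦2, 1↦2, 2↦3, 3↦3, 4↦0]  zeros at y ∈ {4}
  x = 1: [0↦3, 1↦3, 2↦4, 3↦4, 4↦1]  zeros at y ∈ ∅
  x = 2: [0↦2, 1↦3, 2↦0, 3↦1, 4↦4]  zeros at y ∈ {2}
  x = 3: [0↦4, 1↦2, 2↦1, 3↦4, 4↦4]  zeros at y ∈ ∅
  x = 4: [0↦4, 1↦0, 2↦2, 3↦3, 4↦1]  zeros at y ∈ {1}
Collecting zeros: affine points = {(0, 4), (2, 2), (4, 1)}.
Total count |C(F_5)_aff| = 3.


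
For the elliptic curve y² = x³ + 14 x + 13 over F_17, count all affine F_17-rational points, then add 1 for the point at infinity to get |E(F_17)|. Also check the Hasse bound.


Affine points = {(0, 8), (0, 9), (2, 7), (2, 10), (5, 2), (5, 15), (8, 5), (8, 12), (9, 1), (9, 16), (11, 6), (11, 11), (16, 7), (16, 10)}; affine count = 14; |E(F_17)| = 15.

Discriminant check: Δ ∝ 4a³ + 27b² = 4·14³ + 27·13² = 4·2744 + 27·169 ≡ 1 (mod 17). Nonzero ⇒ E is nonsingular.
For each x ∈ F_17, compute rhs = x³ + 14·x + 13 mod 17, then count y ∈ F_17 with y² ≡ rhs.
  x = 0: rhs = 13, matching y values: 8, 9 (2 points).
  x = 1: rhs = 11, matching y values: none (0 points).
  x = 2: rhs = 15, matching y values: 7, 10 (2 points).
  x = 3: rhs = 14, matching y values: none (0 points).
  x = 4: rhs = 14, matching y values: none (0 points).
  x = 5: rhs = 4, matching y values: 2, 15 (2 points).
  x = 6: rhs = 7, matching y values: none (0 points).
  x = 7: rhs = 12, matching y values: none (0 points).
  x = 8: rhs = 8, matching y values: 5, 12 (2 points).
  x = 9: rhs = 1, matching y values: 1, 16 (2 points).
  x = 10: rhs = 14, matching y values: none (0 points).
  x = 11: rhs = 2, matching y values: 6, 11 (2 points).
  x = 12: rhs = 5, matching y values: none (0 points).
  x = 13: rhs = 12, matching y values: none (0 points).
  x = 14: rhs = 12, matching y values: none (0 points).
  x = 15: rhs = 11, matching y values: none (0 points).
  x = 16: rhs = 15, matching y values: 7, 10 (2 points).
Total affine count: 14.
Full point count |E(F_17)| = 14 + 1 = 15.
Hasse bound: |15 − (17+1)| = |-3| = 3 ≤ 2√17 ≈ 8.2462 ✓.


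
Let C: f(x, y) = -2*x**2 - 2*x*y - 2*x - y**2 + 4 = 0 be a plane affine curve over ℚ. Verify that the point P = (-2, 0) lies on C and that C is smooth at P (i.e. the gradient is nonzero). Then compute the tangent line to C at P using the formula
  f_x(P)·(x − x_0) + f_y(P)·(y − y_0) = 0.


Tangent line at P: 6*x + 4*y + 12 = 0.

Step 1: f(-2, 0) = 0, so P lies on C.
Step 2: partial derivatives
  f_x(x, y) = -4*x - 2*y - 2, f_y(x, y) = -2*x - 2*y.
  f_x(P) = 6, f_y(P) = 4 (gradient nonzero, so P is smooth).
Step 3: tangent line at P: 6·(x − -2) + 4·(y − 0) = 0.
Expanding: 6*x + 4*y + 12 = 0.


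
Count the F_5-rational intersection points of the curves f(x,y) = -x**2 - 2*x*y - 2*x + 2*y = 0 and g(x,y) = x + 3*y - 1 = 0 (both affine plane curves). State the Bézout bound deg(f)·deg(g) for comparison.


Common zeros: ∅; count = 0; Bézout bound = 2.

deg(f) = 2, deg(g) = 1, so Bézout bound = 2.
Scan x ∈ F_5. For each x, list the y ∈ F_5 with f(x, y) ≡ 0 and those with g(x, y) ≡ 0 (mod 5); the common zeros in that column are the intersection.
  x = 0: f ≡ 0 at y ∈ {0}; g ≡ 0 at y ∈ {2}; common: ∅.
  x = 1: f ≡ 0 at y ∈ ∅; g ≡ 0 at y ∈ {0}; common: ∅.
  x = 2: f ≡ 0 at y ∈ {1}; g ≡ 0 at y ∈ {3}; common: ∅.
  x = 3: f ≡ 0 at y ∈ {0}; g ≡ 0 at y ∈ {1}; common: ∅.
  x = 4: f ≡ 0 at y ∈ {1}; g ≡ 0 at y ∈ {4}; common: ∅.
Collecting: common zeros = ∅, so the count is 0.
Comparison with the Bézout bound: 0 ≤ 2 = deg(f)·deg(g), as expected for curves with no common component (the affine F_5-count falls short of the bound because intersections may lie at infinity, over extension fields, or carry multiplicity).


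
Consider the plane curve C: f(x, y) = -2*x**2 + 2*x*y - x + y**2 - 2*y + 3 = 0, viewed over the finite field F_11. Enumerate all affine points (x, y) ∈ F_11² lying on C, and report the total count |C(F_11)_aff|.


Affine F_11-points: {(0, 4), (0, 9), (1, 0), (3, 9), (4, 0), (4, 5), (6, 5), (6, 7), (9, 2), (9, 4)}; count = 10.

For each of the 121 pairs (x, y) ∈ F_11², evaluate f(x, y) mod 11. Record the zeros.
  x = 0: [0↦3, 1↦2, 2↦3, 3↦6, 4↦0, 5↦7, 6↦5, 7↦5, 8↦7, 9↦0, 10↦6]  zeros at y ∈ {4, 9}
  x = 1: [0↦0, 1↦1, 2↦4, 3↦9, 4↦5, 5↦3, 6↦3, 7↦5, 8↦9, 9↦4, 10↦1]  zeros at y ∈ {0}
  x = 2: [0↦4, 1↦7, 2↦1, 3↦8, 4↦6, 5↦6, 6↦8, 7↦1, 8↦7, 9↦4, 10↦3]  zeros at y ∈ ∅
  x = 3: [0↦4, 1↦9, 2↦5, 3↦3, 4↦3, 5↦5, 6↦9, 7↦4, 8↦1, 9↦0, 10↦1]  zeros at y ∈ {9}
  x = 4: [0↦0, 1↦7, 2↦5, 3↦5, 4↦7, 5↦0, 6↦6, 7↦3, 8↦2, 9↦3, 10↦6]  zeros at y ∈ {0, 5}
  x = 5: [0↦3, 1↦1, 2↦1, 3↦3, 4↦7, 5↦2, 6↦10, 7↦9, 8↦10, 9↦2, 10↦7]  zeros at y ∈ ∅
  x = 6: [0↦2, 1↦2, 2↦4, 3↦8, 4↦3, 5↦0, 6↦10, 7↦0, 8↦3, 9↦8, 10↦4]  zeros at y ∈ {5, 7}
  x = 7: [0↦8, 1↦10, 2↦3, 3↦9, 4↦6, 5↦5, 6↦6, 7↦9, 8↦3, 9↦10, 10↦8]  zeros at y ∈ ∅
  x = 8: [0↦10, 1↦3, 2↦9, 3↦6, 4↦5, 5↦6, 6↦9, 7↦3, 8↦10, 9↦8, 10↦8]  zeros at y ∈ ∅
  x = 9: [0↦8, 1↦3, 2↦0, 3↦10, 4↦0, 5↦3, 6↦8, 7↦4, 8↦2, 9↦2, 10↦4]  zeros at y ∈ {2, 4}
  x = 10: [0↦2, 1↦10, 2↦9, 3↦10, 4↦2, 5↦7, 6↦3, 7↦1, 8↦1, 9↦3, 10↦7]  zeros at y ∈ ∅
Collecting zeros: affine points = {(0, 4), (0, 9), (1, 0), (3, 9), (4, 0), (4, 5), (6, 5), (6, 7), (9, 2), (9, 4)}.
Total count |C(F_11)_aff| = 10.


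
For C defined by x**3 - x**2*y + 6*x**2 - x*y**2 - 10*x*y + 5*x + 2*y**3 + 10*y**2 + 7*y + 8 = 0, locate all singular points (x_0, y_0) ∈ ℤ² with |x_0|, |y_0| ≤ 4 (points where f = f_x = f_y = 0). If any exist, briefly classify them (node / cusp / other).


Singular points: {(-3, -2)}; classification: node.

Compute partial derivatives:
  f_x = 3*x**2 - 2*x*y + 12*x - y**2 - 10*y + 5.
  f_y = -x**2 - 2*x*y - 10*x + 6*y**2 + 20*y + 7.
Scan x_0 ∈ {−4, ..., 4}. For each x_0, f_y(x_0, y) is a polynomial in y; find its integer roots y ∈ {−4, ..., 4}, then test f_x and f at those candidates.
  x = -4: f_y(-4, y) = 6*y**2 + 28*y + 31; no integer root y with |y| ≤ 4.
  x = -3: f_y(-3, y) = 6*y**2 + 26*y + 28; vanishes at y ∈ {-2}. (-3, -2): f_x = 0, f = 0 — SINGULAR.
  x = -2: f_y(-2, y) = 6*y**2 + 24*y + 23; no integer root y with |y| ≤ 4.
  x = -1: f_y(-1, y) = 6*y**2 + 22*y + 16; vanishes at y ∈ {-1}. (-1, -1): f_x = 3 ≠ 0.
  x = 0: f_y(0, y) = 6*y**2 + 20*y + 7; no integer root y with |y| ≤ 4.
  x = 1: f_y(1, y) = 6*y**2 + 18*y - 4; no integer root y with |y| ≤ 4.
  x = 2: f_y(2, y) = 6*y**2 + 16*y - 17; no integer root y with |y| ≤ 4.
  x = 3: f_y(3, y) = 6*y**2 + 14*y - 32; no integer root y with |y| ≤ 4.
  x = 4: f_y(4, y) = 6*y**2 + 12*y - 49; no integer root y with |y| ≤ 4.
Only singular point on the grid: (-3, -2).
Classify: substitute x = -3 + u, y = -2 + v and expand: f = u**3 - u**2*v - u**2 - u*v**2 + 2*v**3 + v**2.
No constant or linear terms (consistent with a singular point). Quadratic part: -u**2 + v**2. Cubic part: u**3 - u**2*v - u*v**2 + 2*v**3.
The quadratic part v**2 - u**2 = (v − u)(v + u) splits into two distinct linear factors, so there are two distinct tangent lines y − -2 = ±(x − -3) — this is a node (ordinary double point).
Classification: node.


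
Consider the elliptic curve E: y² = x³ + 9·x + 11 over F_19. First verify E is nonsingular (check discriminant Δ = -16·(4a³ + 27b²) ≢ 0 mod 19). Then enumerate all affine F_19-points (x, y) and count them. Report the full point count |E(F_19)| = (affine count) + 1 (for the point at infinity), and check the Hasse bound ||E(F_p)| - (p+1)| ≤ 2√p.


Affine points = {(0, 7), (0, 12), (4, 4), (4, 15), (8, 5), (8, 14), (9, 2), (9, 17), (11, 4), (11, 15), (12, 2), (12, 17), (13, 8), (13, 11), (15, 5), (15, 14), (17, 2), (17, 17), (18, 1), (18, 18)}; affine count = 20; |E(F_19)| = 21.

Discriminant check: Δ ∝ 4a³ + 27b² = 4·9³ + 27·11² = 4·729 + 27·121 ≡ 8 (mod 19). Nonzero ⇒ E is nonsingular.
For each x ∈ F_19, compute rhs = x³ + 9·x + 11 mod 19, then count y ∈ F_19 with y² ≡ rhs.
  x = 0: rhs = 11, matching y values: 7, 12 (2 points).
  x = 1: rhs = 2, matching y values: none (0 points).
  x = 2: rhs = 18, matching y values: none (0 points).
  x = 3: rhs = 8, matching y values: none (0 points).
  x = 4: rhs = 16, matching y values: 4, 15 (2 points).
  x = 5: rhs = 10, matching y values: none (0 points).
  x = 6: rhs = 15, matching y values: none (0 points).
  x = 7: rhs = 18, matching y values: none (0 points).
  x = 8: rhs = 6, matching y values: 5, 14 (2 points).
  x = 9: rhs = 4, matching y values: 2, 17 (2 points).
  x = 10: rhs = 18, matching y values: none (0 points).
  x = 11: rhs = 16, matching y values: 4, 15 (2 points).
  x = 12: rhs = 4, matching y values: 2, 17 (2 points).
  x = 13: rhs = 7, matching y values: 8, 11 (2 points).
  x = 14: rhs = 12, matching y values: none (0 points).
  x = 15: rhs = 6, matching y values: 5, 14 (2 points).
  x = 16: rhs = 14, matching y values: none (0 points).
  x = 17: rhs = 4, matching y values: 2, 17 (2 points).
  x = 18: rhs = 1, matching y values: 1, 18 (2 points).
Total affine count: 20.
Full point count |E(F_19)| = 20 + 1 = 21.
Hasse bound: |21 − (19+1)| = |1| = 1 ≤ 2√19 ≈ 8.7178 ✓.


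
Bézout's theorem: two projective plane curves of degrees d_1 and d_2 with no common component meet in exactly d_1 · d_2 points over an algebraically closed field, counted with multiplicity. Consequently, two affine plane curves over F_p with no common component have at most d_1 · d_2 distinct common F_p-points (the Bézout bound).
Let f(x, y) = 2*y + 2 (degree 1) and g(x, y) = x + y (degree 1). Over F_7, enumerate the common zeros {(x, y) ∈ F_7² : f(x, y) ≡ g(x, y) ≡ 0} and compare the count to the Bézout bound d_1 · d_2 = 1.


Common zeros: {(1, 6)}; count = 1; Bézout bound = 1.

deg(f) = 1, deg(g) = 1, so Bézout bound = 1.
Scan x ∈ F_7. For each x, list the y ∈ F_7 with f(x, y) ≡ 0 and those with g(x, y) ≡ 0 (mod 7); the common zeros in that column are the intersection.
  x = 0: f ≡ 0 at y ∈ {6}; g ≡ 0 at y ∈ {0}; common: ∅.
  x = 1: f ≡ 0 at y ∈ {6}; g ≡ 0 at y ∈ {6}; common: {6}.
  x = 2: f ≡ 0 at y ∈ {6}; g ≡ 0 at y ∈ {5}; common: ∅.
  x = 3: f ≡ 0 at y ∈ {6}; g ≡ 0 at y ∈ {4}; common: ∅.
  x = 4: f ≡ 0 at y ∈ {6}; g ≡ 0 at y ∈ {3}; common: ∅.
  x = 5: f ≡ 0 at y ∈ {6}; g ≡ 0 at y ∈ {2}; common: ∅.
  x = 6: f ≡ 0 at y ∈ {6}; g ≡ 0 at y ∈ {1}; common: ∅.
Collecting: common zeros = {(1, 6)}, so the count is 1.
Comparison with the Bézout bound: 1 ≤ 1 = deg(f)·deg(g), as expected for curves with no common component (the bound is attained).


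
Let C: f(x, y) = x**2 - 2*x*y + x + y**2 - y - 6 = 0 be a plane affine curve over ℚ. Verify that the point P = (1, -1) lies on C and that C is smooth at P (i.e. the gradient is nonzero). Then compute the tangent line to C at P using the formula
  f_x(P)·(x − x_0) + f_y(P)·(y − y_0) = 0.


Tangent line at P: 5*x - 5*y - 10 = 0.

Step 1: f(1, -1) = 0, so P lies on C.
Step 2: partial derivatives
  f_x(x, y) = 2*x - 2*y + 1, f_y(x, y) = -2*x + 2*y - 1.
  f_x(P) = 5, f_y(P) = -5 (gradient nonzero, so P is smooth).
Step 3: tangent line at P: 5·(x − 1) + -5·(y − -1) = 0.
Expanding: 5*x - 5*y - 10 = 0.


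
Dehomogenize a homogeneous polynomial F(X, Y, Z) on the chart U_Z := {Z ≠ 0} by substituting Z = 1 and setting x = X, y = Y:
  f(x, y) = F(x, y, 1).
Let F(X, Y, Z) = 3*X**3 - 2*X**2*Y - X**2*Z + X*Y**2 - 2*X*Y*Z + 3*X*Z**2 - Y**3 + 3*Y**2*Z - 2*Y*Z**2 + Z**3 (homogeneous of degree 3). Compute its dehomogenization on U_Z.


f(x, y) = 3*x**3 - 2*x**2*y - x**2 + x*y**2 - 2*x*y + 3*x - y**3 + 3*y**2 - 2*y + 1

On U_Z we set Z = 1. Each monomial c·X^i·Y^j·Z^k in F becomes c·x^i·y^j·1^k = c·x^i·y^j.
Substituting Z = 1: F(X, Y, 1) = 3*x**3 - 2*x**2*y - x**2 + x*y**2 - 2*x*y + 3*x - y**3 + 3*y**2 - 2*y + 1.
Note: deg(f) ≤ deg(F) = 3; strict inequality happens when F is divisible by Z (lost terms).


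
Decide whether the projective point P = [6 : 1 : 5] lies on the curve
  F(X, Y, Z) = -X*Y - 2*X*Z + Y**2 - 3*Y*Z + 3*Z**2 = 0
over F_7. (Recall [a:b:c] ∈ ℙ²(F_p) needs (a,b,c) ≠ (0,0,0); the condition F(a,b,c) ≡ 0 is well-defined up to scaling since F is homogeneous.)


F(6,1,5) ≡ 2 (mod 7); P is NOT on the curve.

Evaluate F(6, 1, 5) term-by-term (mod 7).
  -X*Y ↦ -1·6·1·1 = -6
  -2*X*Z ↦ -2·6·1·5 = -60
  Y**2 ↦ 1·1·1·1 = 1
  -3*Y*Z ↦ -3·1·1·5 = -15
  3*Z**2 ↦ 3·1·1·25 = 75
Sum: F(6, 1, 5) = (-6) + (-60) + (1) + (-15) + (75) = -5.
Reducing mod 7: -5 ≡ 2 (mod 7).
Since F(a, b, c) ≡ 2 ≠ 0 (mod 7), P does NOT lie on the curve.
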